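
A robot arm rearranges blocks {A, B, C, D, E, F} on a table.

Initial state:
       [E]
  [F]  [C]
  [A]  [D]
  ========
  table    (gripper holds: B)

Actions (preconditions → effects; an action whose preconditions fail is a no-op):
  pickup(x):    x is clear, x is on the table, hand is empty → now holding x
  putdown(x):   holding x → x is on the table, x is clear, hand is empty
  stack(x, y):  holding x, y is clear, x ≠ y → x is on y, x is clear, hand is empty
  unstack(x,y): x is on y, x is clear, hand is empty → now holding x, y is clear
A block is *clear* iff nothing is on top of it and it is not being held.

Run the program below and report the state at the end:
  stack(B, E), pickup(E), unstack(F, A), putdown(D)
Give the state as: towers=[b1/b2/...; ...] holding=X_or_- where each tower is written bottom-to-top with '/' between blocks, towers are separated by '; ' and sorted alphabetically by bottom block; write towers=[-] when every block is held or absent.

step 1 (stack(B, E)): towers=[A/F; D/C/E/B] holding=-
step 2 (pickup(E)) [no-op]: towers=[A/F; D/C/E/B] holding=-
step 3 (unstack(F, A)): towers=[A; D/C/E/B] holding=F
step 4 (putdown(D)) [no-op]: towers=[A; D/C/E/B] holding=F

towers=[A; D/C/E/B] holding=F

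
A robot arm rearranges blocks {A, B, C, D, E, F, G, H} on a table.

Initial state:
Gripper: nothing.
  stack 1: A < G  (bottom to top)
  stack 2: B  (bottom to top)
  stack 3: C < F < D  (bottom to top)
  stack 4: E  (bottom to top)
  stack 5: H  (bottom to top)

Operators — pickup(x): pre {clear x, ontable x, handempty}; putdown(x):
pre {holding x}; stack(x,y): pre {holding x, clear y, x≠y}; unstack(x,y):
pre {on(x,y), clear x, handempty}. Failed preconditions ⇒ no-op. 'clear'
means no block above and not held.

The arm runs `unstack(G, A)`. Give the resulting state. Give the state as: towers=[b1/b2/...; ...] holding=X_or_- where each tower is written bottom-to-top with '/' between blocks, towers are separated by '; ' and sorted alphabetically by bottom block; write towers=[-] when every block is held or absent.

towers=[A; B; C/F/D; E; H] holding=G

before: towers=[A/G; B; C/F/D; E; H] holding=-
pre[unstack(G, A)]: on(G,A) ok, clear(G) ok, handempty ok
all met → apply unstack(G, A)
after:  towers=[A; B; C/F/D; E; H] holding=G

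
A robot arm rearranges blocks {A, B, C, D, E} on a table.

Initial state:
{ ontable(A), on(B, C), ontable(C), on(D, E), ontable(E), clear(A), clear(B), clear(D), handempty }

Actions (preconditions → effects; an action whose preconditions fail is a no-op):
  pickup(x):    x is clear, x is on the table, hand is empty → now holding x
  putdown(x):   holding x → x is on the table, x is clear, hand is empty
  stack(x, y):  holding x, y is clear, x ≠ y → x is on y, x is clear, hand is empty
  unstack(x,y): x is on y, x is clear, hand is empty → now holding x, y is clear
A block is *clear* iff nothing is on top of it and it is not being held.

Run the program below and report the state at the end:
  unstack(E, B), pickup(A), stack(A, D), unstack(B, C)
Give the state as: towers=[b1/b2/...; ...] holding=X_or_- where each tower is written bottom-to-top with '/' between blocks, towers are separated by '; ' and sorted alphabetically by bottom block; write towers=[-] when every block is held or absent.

towers=[C; E/D/A] holding=B

step 1 (unstack(E, B)) [no-op]: towers=[A; C/B; E/D] holding=-
step 2 (pickup(A)): towers=[C/B; E/D] holding=A
step 3 (stack(A, D)): towers=[C/B; E/D/A] holding=-
step 4 (unstack(B, C)): towers=[C; E/D/A] holding=B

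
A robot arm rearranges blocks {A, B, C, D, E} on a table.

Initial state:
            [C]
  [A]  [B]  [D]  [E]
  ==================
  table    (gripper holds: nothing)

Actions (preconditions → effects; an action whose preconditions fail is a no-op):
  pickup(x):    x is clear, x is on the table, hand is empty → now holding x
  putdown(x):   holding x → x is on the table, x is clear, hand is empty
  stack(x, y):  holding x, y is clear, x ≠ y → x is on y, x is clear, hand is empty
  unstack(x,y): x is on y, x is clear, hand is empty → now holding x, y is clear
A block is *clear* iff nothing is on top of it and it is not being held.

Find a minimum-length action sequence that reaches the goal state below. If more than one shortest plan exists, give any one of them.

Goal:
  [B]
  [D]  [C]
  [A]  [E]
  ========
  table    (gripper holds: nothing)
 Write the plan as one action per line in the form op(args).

unstack(C, D)
stack(C, E)
pickup(D)
stack(D, A)
pickup(B)
stack(B, D)

step 1 (unstack(C, D)): towers=[A; B; D; E] holding=C
step 2 (stack(C, E)): towers=[A; B; D; E/C] holding=-
step 3 (pickup(D)): towers=[A; B; E/C] holding=D
step 4 (stack(D, A)): towers=[A/D; B; E/C] holding=-
step 5 (pickup(B)): towers=[A/D; E/C] holding=B
step 6 (stack(B, D)): towers=[A/D/B; E/C] holding=-
goal check: towers=[A/D/B; E/C] holding=- — reached (length 6, optimal by BFS)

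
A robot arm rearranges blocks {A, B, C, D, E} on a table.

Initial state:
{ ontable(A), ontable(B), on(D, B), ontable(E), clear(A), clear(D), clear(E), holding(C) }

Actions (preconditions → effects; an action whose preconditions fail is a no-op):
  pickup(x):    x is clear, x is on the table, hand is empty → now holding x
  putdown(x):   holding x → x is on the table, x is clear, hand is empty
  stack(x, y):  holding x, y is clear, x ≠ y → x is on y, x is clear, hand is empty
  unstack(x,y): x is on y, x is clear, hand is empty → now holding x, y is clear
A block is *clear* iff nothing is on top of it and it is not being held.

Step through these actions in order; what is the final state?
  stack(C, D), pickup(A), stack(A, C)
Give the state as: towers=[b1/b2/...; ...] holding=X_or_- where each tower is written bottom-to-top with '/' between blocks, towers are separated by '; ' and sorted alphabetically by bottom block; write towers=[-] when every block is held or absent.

step 1 (stack(C, D)): towers=[A; B/D/C; E] holding=-
step 2 (pickup(A)): towers=[B/D/C; E] holding=A
step 3 (stack(A, C)): towers=[B/D/C/A; E] holding=-

towers=[B/D/C/A; E] holding=-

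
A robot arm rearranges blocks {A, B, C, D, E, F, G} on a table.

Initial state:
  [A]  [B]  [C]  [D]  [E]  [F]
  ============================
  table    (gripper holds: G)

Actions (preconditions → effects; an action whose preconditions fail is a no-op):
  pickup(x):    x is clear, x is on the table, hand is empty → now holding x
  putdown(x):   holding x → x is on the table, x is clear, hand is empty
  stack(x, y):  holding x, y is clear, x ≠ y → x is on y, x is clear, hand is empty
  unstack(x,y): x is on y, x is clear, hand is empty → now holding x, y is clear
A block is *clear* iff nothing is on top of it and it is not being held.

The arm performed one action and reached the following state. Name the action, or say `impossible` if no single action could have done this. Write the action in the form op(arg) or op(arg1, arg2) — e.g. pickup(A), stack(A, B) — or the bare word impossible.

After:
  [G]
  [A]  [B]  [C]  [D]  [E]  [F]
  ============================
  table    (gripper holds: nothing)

stack(G, A)

target: towers=[A/G; B; C; D; E; F] holding=-
        putdown(G) → towers=[A; B; C; D; E; F; G] holding=-
       stack(G, B) → towers=[A; B/G; C; D; E; F] holding=-
       stack(G, F) → towers=[A; B; C; D; E; F/G] holding=-
       stack(G, D) → towers=[A; B; C; D/G; E; F] holding=-
       stack(G, A) → towers=[A/G; B; C; D; E; F] holding=-  ← match
       stack(G, E) → towers=[A; B; C; D; E/G; F] holding=-
       stack(G, C) → towers=[A; B; C/G; D; E; F] holding=-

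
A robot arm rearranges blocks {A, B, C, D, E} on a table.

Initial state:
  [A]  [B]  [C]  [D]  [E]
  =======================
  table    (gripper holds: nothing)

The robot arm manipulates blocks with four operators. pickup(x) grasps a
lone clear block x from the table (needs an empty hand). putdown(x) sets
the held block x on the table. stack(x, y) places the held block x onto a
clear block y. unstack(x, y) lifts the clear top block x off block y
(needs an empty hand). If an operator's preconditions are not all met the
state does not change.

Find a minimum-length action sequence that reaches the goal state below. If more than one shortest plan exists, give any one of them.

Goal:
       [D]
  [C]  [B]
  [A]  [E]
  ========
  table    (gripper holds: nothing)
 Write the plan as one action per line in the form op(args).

step 1 (pickup(B)): towers=[A; C; D; E] holding=B
step 2 (stack(B, E)): towers=[A; C; D; E/B] holding=-
step 3 (pickup(D)): towers=[A; C; E/B] holding=D
step 4 (stack(D, B)): towers=[A; C; E/B/D] holding=-
step 5 (pickup(C)): towers=[A; E/B/D] holding=C
step 6 (stack(C, A)): towers=[A/C; E/B/D] holding=-
goal check: towers=[A/C; E/B/D] holding=- — reached (length 6, optimal by BFS)

pickup(B)
stack(B, E)
pickup(D)
stack(D, B)
pickup(C)
stack(C, A)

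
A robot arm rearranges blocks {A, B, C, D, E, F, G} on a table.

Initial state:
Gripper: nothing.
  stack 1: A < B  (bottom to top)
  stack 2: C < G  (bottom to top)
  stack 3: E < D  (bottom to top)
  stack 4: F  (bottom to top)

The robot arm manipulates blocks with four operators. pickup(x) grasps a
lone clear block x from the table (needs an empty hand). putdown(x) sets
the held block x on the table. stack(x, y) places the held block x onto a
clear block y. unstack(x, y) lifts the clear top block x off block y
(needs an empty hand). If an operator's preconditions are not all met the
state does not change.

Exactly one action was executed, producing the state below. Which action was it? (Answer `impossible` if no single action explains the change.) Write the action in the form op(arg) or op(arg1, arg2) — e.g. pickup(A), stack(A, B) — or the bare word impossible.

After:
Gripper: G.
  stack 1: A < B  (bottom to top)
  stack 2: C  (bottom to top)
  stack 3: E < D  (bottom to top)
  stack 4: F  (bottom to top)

unstack(G, C)

target: towers=[A/B; C; E/D; F] holding=G
     unstack(B, A) → towers=[A; C/G; E/D; F] holding=B
         pickup(F) → towers=[A/B; C/G; E/D] holding=F
     unstack(G, C) → towers=[A/B; C; E/D; F] holding=G  ← match
     unstack(D, E) → towers=[A/B; C/G; E; F] holding=D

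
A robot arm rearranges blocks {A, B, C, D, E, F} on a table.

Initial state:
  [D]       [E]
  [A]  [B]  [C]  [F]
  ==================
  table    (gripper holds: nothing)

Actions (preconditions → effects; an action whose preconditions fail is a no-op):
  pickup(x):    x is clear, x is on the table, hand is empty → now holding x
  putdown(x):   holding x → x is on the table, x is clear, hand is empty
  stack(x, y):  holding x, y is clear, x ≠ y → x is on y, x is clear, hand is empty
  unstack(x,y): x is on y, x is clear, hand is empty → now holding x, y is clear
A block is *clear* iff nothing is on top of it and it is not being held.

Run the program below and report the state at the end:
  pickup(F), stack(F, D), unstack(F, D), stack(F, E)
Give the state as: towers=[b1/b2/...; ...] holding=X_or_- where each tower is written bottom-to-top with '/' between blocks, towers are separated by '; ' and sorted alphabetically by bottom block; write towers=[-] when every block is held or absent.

towers=[A/D; B; C/E/F] holding=-

step 1 (pickup(F)): towers=[A/D; B; C/E] holding=F
step 2 (stack(F, D)): towers=[A/D/F; B; C/E] holding=-
step 3 (unstack(F, D)): towers=[A/D; B; C/E] holding=F
step 4 (stack(F, E)): towers=[A/D; B; C/E/F] holding=-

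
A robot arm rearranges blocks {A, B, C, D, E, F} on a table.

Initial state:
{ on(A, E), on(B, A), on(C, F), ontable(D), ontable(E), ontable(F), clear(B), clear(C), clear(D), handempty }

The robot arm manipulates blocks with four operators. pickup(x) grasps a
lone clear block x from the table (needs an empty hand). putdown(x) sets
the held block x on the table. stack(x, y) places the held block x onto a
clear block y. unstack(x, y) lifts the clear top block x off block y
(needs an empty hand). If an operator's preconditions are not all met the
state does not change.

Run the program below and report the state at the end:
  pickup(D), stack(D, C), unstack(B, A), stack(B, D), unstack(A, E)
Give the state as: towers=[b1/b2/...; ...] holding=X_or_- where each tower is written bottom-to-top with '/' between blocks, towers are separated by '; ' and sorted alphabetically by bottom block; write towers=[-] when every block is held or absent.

towers=[E; F/C/D/B] holding=A

step 1 (pickup(D)): towers=[E/A/B; F/C] holding=D
step 2 (stack(D, C)): towers=[E/A/B; F/C/D] holding=-
step 3 (unstack(B, A)): towers=[E/A; F/C/D] holding=B
step 4 (stack(B, D)): towers=[E/A; F/C/D/B] holding=-
step 5 (unstack(A, E)): towers=[E; F/C/D/B] holding=A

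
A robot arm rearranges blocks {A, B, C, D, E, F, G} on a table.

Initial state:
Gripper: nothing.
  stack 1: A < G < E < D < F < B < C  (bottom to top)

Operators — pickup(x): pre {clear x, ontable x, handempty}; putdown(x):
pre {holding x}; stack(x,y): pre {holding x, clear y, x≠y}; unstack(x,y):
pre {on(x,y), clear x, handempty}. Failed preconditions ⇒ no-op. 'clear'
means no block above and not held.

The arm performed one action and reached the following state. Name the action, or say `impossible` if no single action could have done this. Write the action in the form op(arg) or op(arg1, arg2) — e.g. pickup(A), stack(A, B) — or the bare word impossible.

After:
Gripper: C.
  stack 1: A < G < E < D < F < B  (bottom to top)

unstack(C, B)

target: towers=[A/G/E/D/F/B] holding=C
     unstack(C, B) → towers=[A/G/E/D/F/B] holding=C  ← match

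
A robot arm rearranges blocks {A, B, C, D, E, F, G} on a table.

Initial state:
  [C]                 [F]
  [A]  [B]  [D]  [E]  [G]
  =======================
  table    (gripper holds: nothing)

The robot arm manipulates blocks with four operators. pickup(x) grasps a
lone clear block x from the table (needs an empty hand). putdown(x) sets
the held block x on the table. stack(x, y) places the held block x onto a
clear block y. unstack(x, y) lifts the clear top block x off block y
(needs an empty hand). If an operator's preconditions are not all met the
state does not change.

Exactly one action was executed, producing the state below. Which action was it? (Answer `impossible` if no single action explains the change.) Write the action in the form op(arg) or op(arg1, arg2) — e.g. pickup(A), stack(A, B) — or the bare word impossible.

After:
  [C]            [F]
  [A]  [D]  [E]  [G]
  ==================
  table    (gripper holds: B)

target: towers=[A/C; D; E; G/F] holding=B
         pickup(B) → towers=[A/C; D; E; G/F] holding=B  ← match
     unstack(F, G) → towers=[A/C; B; D; E; G] holding=F
         pickup(D) → towers=[A/C; B; E; G/F] holding=D
         pickup(E) → towers=[A/C; B; D; G/F] holding=E
     unstack(C, A) → towers=[A; B; D; E; G/F] holding=C

pickup(B)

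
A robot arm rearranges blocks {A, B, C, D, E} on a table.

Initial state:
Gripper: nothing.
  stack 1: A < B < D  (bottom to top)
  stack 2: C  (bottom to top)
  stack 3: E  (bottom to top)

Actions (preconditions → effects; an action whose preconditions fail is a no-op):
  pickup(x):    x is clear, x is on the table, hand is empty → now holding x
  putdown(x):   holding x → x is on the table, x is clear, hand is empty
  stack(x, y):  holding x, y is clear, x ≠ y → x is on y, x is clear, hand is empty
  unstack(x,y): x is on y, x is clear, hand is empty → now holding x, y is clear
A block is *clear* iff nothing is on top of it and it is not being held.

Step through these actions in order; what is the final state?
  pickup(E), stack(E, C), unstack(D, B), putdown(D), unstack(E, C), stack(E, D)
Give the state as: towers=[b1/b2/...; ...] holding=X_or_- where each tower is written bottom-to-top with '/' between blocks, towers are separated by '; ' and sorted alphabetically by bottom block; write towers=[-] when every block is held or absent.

towers=[A/B; C; D/E] holding=-

step 1 (pickup(E)): towers=[A/B/D; C] holding=E
step 2 (stack(E, C)): towers=[A/B/D; C/E] holding=-
step 3 (unstack(D, B)): towers=[A/B; C/E] holding=D
step 4 (putdown(D)): towers=[A/B; C/E; D] holding=-
step 5 (unstack(E, C)): towers=[A/B; C; D] holding=E
step 6 (stack(E, D)): towers=[A/B; C; D/E] holding=-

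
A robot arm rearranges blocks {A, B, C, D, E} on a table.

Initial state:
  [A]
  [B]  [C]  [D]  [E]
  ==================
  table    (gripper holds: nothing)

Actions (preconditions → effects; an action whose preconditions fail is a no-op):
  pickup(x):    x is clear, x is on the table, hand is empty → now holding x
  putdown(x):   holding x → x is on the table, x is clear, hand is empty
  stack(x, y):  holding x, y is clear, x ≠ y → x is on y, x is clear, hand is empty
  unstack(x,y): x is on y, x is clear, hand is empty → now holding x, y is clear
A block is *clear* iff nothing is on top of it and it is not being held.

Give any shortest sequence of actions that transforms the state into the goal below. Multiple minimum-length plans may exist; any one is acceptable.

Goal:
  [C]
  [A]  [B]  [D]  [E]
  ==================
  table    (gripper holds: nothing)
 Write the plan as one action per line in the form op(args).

step 1 (unstack(A, B)): towers=[B; C; D; E] holding=A
step 2 (putdown(A)): towers=[A; B; C; D; E] holding=-
step 3 (pickup(C)): towers=[A; B; D; E] holding=C
step 4 (stack(C, A)): towers=[A/C; B; D; E] holding=-
goal check: towers=[A/C; B; D; E] holding=- — reached (length 4, optimal by BFS)

unstack(A, B)
putdown(A)
pickup(C)
stack(C, A)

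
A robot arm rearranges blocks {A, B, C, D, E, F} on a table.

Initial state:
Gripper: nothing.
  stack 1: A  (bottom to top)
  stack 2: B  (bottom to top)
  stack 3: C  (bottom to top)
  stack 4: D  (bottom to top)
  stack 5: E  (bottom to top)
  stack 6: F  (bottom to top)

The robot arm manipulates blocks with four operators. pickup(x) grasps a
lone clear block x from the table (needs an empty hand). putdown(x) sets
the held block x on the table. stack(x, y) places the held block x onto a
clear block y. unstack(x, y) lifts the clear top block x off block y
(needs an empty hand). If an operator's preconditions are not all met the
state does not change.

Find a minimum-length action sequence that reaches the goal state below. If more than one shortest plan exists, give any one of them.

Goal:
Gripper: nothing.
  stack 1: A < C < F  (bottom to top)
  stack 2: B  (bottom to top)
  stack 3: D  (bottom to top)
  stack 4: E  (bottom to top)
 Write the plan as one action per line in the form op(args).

pickup(C)
stack(C, A)
pickup(F)
stack(F, C)

step 1 (pickup(C)): towers=[A; B; D; E; F] holding=C
step 2 (stack(C, A)): towers=[A/C; B; D; E; F] holding=-
step 3 (pickup(F)): towers=[A/C; B; D; E] holding=F
step 4 (stack(F, C)): towers=[A/C/F; B; D; E] holding=-
goal check: towers=[A/C/F; B; D; E] holding=- — reached (length 4, optimal by BFS)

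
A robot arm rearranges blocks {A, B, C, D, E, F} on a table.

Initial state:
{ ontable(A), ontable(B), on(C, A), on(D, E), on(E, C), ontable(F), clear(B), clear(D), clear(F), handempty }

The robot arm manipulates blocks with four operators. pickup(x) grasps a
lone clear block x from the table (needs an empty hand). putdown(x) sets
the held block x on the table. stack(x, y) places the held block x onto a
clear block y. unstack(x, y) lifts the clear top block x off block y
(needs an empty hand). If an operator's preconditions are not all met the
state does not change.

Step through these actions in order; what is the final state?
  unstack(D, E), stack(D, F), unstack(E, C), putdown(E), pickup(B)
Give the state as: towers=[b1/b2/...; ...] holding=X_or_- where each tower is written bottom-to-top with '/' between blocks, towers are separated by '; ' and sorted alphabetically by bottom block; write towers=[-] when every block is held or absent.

step 1 (unstack(D, E)): towers=[A/C/E; B; F] holding=D
step 2 (stack(D, F)): towers=[A/C/E; B; F/D] holding=-
step 3 (unstack(E, C)): towers=[A/C; B; F/D] holding=E
step 4 (putdown(E)): towers=[A/C; B; E; F/D] holding=-
step 5 (pickup(B)): towers=[A/C; E; F/D] holding=B

towers=[A/C; E; F/D] holding=B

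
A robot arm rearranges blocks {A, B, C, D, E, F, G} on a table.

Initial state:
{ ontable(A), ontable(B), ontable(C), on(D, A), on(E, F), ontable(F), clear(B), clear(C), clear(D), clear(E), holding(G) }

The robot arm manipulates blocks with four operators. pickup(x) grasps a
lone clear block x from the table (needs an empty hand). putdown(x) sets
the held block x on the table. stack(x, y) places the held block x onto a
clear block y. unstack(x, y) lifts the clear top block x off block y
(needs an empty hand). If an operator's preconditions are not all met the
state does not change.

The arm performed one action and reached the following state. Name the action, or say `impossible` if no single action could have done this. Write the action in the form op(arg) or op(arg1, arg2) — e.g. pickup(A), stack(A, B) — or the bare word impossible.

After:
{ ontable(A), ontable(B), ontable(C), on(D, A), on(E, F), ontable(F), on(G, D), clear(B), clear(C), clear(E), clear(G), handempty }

stack(G, D)

target: towers=[A/D/G; B; C; F/E] holding=-
        putdown(G) → towers=[A/D; B; C; F/E; G] holding=-
       stack(G, B) → towers=[A/D; B/G; C; F/E] holding=-
       stack(G, D) → towers=[A/D/G; B; C; F/E] holding=-  ← match
       stack(G, E) → towers=[A/D; B; C; F/E/G] holding=-
       stack(G, C) → towers=[A/D; B; C/G; F/E] holding=-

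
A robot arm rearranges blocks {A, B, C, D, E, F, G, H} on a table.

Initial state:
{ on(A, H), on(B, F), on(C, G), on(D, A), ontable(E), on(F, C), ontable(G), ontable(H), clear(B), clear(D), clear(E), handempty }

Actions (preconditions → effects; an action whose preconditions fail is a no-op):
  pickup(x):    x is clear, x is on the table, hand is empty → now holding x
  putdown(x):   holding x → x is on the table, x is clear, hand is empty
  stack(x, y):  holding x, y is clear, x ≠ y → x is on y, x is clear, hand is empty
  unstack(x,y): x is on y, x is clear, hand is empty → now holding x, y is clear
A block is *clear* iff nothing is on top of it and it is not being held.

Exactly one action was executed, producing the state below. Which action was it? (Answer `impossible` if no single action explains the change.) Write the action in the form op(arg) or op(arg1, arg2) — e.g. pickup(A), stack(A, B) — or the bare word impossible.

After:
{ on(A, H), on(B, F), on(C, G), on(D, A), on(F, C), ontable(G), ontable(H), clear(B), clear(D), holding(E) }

pickup(E)

target: towers=[G/C/F/B; H/A/D] holding=E
         pickup(E) → towers=[G/C/F/B; H/A/D] holding=E  ← match
     unstack(B, F) → towers=[E; G/C/F; H/A/D] holding=B
     unstack(D, A) → towers=[E; G/C/F/B; H/A] holding=D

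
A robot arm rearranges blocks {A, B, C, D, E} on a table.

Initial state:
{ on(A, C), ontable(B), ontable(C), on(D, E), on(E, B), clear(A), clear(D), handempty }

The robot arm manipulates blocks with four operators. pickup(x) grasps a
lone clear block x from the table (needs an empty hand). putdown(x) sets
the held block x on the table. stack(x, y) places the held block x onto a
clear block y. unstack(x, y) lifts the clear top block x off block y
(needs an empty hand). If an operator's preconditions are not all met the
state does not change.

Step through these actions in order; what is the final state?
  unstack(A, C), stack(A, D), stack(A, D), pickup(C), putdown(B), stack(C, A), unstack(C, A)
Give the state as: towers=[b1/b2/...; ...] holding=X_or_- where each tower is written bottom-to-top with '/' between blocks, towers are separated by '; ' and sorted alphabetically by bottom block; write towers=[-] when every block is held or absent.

step 1 (unstack(A, C)): towers=[B/E/D; C] holding=A
step 2 (stack(A, D)): towers=[B/E/D/A; C] holding=-
step 3 (stack(A, D)) [no-op]: towers=[B/E/D/A; C] holding=-
step 4 (pickup(C)): towers=[B/E/D/A] holding=C
step 5 (putdown(B)) [no-op]: towers=[B/E/D/A] holding=C
step 6 (stack(C, A)): towers=[B/E/D/A/C] holding=-
step 7 (unstack(C, A)): towers=[B/E/D/A] holding=C

towers=[B/E/D/A] holding=C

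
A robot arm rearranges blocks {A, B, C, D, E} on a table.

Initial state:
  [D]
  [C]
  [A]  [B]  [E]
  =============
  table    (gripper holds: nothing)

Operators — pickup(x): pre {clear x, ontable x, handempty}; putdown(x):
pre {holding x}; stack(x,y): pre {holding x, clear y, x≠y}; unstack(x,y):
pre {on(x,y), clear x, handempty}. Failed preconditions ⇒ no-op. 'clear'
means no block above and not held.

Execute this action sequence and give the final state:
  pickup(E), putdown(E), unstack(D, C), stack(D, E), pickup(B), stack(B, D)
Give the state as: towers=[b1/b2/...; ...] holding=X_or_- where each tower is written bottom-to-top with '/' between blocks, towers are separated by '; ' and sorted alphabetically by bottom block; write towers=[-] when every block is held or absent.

towers=[A/C; E/D/B] holding=-

step 1 (pickup(E)): towers=[A/C/D; B] holding=E
step 2 (putdown(E)): towers=[A/C/D; B; E] holding=-
step 3 (unstack(D, C)): towers=[A/C; B; E] holding=D
step 4 (stack(D, E)): towers=[A/C; B; E/D] holding=-
step 5 (pickup(B)): towers=[A/C; E/D] holding=B
step 6 (stack(B, D)): towers=[A/C; E/D/B] holding=-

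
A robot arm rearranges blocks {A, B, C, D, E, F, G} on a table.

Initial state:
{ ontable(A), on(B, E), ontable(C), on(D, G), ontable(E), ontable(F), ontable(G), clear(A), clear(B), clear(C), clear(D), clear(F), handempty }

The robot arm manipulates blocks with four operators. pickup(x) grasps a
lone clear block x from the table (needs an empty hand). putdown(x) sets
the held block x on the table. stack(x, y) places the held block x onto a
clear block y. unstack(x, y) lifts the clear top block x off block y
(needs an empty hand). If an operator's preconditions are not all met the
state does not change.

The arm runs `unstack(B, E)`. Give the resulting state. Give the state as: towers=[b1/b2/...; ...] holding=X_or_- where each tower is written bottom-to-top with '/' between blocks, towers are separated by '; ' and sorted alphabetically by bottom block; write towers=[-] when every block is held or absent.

before: towers=[A; C; E/B; F; G/D] holding=-
pre[unstack(B, E)]: on(B,E) yes, clear(B) yes, handempty yes
all met → apply unstack(B, E)
after:  towers=[A; C; E; F; G/D] holding=B

towers=[A; C; E; F; G/D] holding=B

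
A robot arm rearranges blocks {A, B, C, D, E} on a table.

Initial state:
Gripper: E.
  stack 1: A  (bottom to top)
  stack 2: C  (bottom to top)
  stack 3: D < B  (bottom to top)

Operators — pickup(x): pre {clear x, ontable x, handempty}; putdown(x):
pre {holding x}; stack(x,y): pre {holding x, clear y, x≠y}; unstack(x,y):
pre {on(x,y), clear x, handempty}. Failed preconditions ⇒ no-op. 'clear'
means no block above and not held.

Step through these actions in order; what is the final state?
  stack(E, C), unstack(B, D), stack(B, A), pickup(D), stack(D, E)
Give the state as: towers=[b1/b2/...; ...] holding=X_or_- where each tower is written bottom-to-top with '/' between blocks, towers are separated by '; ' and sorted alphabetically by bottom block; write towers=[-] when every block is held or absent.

step 1 (stack(E, C)): towers=[A; C/E; D/B] holding=-
step 2 (unstack(B, D)): towers=[A; C/E; D] holding=B
step 3 (stack(B, A)): towers=[A/B; C/E; D] holding=-
step 4 (pickup(D)): towers=[A/B; C/E] holding=D
step 5 (stack(D, E)): towers=[A/B; C/E/D] holding=-

towers=[A/B; C/E/D] holding=-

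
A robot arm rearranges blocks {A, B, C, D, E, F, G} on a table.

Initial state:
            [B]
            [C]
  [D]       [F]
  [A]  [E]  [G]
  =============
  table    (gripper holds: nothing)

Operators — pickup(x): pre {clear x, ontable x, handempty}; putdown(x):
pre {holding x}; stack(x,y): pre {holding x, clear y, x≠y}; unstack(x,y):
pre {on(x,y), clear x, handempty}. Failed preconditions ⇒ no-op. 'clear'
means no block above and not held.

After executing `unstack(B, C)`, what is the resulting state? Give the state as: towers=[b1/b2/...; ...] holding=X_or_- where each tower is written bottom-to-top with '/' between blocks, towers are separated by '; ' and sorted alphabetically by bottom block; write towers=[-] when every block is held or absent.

before: towers=[A/D; E; G/F/C/B] holding=-
pre[unstack(B, C)]: on(B,C) yes, clear(B) yes, handempty yes
all met → apply unstack(B, C)
after:  towers=[A/D; E; G/F/C] holding=B

towers=[A/D; E; G/F/C] holding=B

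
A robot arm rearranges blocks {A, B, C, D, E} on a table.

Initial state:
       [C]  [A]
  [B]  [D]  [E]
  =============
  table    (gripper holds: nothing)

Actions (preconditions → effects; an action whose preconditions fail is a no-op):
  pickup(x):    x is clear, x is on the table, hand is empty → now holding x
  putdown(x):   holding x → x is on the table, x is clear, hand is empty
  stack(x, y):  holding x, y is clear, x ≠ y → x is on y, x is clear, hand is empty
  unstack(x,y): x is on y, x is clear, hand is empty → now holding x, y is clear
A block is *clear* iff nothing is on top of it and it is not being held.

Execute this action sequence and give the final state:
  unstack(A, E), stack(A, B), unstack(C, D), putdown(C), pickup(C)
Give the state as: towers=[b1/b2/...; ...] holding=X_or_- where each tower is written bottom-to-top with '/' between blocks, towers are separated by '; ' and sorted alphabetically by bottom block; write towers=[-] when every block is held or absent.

towers=[B/A; D; E] holding=C

step 1 (unstack(A, E)): towers=[B; D/C; E] holding=A
step 2 (stack(A, B)): towers=[B/A; D/C; E] holding=-
step 3 (unstack(C, D)): towers=[B/A; D; E] holding=C
step 4 (putdown(C)): towers=[B/A; C; D; E] holding=-
step 5 (pickup(C)): towers=[B/A; D; E] holding=C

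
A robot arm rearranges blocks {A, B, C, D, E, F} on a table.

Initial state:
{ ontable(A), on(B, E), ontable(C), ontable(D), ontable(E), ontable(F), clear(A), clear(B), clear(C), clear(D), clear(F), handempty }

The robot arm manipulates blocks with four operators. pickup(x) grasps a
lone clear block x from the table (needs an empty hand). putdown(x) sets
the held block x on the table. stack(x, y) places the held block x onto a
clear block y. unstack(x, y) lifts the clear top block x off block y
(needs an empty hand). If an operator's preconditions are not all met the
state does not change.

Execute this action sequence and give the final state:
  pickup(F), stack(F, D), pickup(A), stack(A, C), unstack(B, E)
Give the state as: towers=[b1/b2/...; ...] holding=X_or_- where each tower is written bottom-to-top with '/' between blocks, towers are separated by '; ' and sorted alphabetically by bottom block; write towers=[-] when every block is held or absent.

towers=[C/A; D/F; E] holding=B

step 1 (pickup(F)): towers=[A; C; D; E/B] holding=F
step 2 (stack(F, D)): towers=[A; C; D/F; E/B] holding=-
step 3 (pickup(A)): towers=[C; D/F; E/B] holding=A
step 4 (stack(A, C)): towers=[C/A; D/F; E/B] holding=-
step 5 (unstack(B, E)): towers=[C/A; D/F; E] holding=B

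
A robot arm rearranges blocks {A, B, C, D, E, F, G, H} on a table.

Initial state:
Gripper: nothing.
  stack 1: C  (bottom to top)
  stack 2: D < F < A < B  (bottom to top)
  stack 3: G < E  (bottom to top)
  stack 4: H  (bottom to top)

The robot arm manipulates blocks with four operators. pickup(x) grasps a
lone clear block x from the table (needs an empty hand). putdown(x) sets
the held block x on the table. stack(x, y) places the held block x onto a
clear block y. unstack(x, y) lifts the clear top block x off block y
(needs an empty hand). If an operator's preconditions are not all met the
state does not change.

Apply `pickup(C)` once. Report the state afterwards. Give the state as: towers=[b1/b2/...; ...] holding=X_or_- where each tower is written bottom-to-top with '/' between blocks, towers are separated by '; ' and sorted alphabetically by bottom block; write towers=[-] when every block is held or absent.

towers=[D/F/A/B; G/E; H] holding=C

before: towers=[C; D/F/A/B; G/E; H] holding=-
pre[pickup(C)]: clear(C) ok, ontable(C) ok, handempty ok
all met → apply pickup(C)
after:  towers=[D/F/A/B; G/E; H] holding=C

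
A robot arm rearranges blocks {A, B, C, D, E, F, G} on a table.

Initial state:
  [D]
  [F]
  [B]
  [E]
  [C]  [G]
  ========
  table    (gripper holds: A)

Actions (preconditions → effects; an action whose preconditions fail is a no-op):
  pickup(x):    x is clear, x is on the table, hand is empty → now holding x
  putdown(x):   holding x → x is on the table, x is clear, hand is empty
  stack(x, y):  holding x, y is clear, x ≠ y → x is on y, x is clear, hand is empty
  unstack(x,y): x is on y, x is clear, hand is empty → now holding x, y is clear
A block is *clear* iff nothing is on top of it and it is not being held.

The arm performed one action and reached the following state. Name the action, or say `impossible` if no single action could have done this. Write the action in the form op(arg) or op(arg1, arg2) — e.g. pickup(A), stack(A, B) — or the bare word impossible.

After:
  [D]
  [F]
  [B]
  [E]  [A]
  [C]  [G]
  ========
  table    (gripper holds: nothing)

stack(A, G)

target: towers=[C/E/B/F/D; G/A] holding=-
        putdown(A) → towers=[A; C/E/B/F/D; G] holding=-
       stack(A, G) → towers=[C/E/B/F/D; G/A] holding=-  ← match
       stack(A, D) → towers=[C/E/B/F/D/A; G] holding=-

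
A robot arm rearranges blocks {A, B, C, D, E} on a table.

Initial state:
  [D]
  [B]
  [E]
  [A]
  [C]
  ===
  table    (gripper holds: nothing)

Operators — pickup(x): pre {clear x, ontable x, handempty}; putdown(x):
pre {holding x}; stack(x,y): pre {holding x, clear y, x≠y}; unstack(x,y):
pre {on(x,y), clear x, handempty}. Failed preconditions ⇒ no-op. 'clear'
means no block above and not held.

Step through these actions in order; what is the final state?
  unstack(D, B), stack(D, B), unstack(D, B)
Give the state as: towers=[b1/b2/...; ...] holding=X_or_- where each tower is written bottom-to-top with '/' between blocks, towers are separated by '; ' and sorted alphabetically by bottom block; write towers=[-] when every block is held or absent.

step 1 (unstack(D, B)): towers=[C/A/E/B] holding=D
step 2 (stack(D, B)): towers=[C/A/E/B/D] holding=-
step 3 (unstack(D, B)): towers=[C/A/E/B] holding=D

towers=[C/A/E/B] holding=D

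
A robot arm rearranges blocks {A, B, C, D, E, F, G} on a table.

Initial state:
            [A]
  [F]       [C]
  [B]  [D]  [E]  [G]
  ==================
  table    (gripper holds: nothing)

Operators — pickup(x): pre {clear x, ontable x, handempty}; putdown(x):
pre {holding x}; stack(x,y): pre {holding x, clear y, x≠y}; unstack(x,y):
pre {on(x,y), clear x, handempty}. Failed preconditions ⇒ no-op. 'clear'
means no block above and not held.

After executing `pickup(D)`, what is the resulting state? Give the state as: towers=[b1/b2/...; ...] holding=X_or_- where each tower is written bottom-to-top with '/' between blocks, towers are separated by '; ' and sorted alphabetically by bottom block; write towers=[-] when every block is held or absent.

before: towers=[B/F; D; E/C/A; G] holding=-
pre[pickup(D)]: clear(D) yes, ontable(D) yes, handempty yes
all met → apply pickup(D)
after:  towers=[B/F; E/C/A; G] holding=D

towers=[B/F; E/C/A; G] holding=D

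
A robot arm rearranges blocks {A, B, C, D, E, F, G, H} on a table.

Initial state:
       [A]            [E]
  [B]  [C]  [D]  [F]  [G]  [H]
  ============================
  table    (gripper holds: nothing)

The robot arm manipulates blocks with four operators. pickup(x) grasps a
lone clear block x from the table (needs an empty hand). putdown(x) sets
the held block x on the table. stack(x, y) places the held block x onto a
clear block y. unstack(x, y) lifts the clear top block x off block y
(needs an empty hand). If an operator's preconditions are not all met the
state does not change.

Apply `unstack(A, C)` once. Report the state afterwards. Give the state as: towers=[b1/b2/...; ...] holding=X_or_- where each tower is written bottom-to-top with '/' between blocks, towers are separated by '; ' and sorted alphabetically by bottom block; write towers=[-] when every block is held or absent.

towers=[B; C; D; F; G/E; H] holding=A

before: towers=[B; C/A; D; F; G/E; H] holding=-
pre[unstack(A, C)]: on(A,C) ok, clear(A) ok, handempty ok
all met → apply unstack(A, C)
after:  towers=[B; C; D; F; G/E; H] holding=A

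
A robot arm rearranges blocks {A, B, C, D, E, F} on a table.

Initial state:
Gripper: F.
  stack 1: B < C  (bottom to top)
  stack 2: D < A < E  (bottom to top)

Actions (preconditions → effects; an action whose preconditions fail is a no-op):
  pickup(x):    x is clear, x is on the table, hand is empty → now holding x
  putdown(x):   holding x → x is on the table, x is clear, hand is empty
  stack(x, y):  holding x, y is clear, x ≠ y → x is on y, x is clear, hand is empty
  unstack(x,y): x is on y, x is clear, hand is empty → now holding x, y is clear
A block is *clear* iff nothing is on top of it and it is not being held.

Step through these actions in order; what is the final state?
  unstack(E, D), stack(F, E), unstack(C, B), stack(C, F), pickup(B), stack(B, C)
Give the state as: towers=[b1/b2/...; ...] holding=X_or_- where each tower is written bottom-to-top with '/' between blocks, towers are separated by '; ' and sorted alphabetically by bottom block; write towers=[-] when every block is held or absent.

step 1 (unstack(E, D)) [no-op]: towers=[B/C; D/A/E] holding=F
step 2 (stack(F, E)): towers=[B/C; D/A/E/F] holding=-
step 3 (unstack(C, B)): towers=[B; D/A/E/F] holding=C
step 4 (stack(C, F)): towers=[B; D/A/E/F/C] holding=-
step 5 (pickup(B)): towers=[D/A/E/F/C] holding=B
step 6 (stack(B, C)): towers=[D/A/E/F/C/B] holding=-

towers=[D/A/E/F/C/B] holding=-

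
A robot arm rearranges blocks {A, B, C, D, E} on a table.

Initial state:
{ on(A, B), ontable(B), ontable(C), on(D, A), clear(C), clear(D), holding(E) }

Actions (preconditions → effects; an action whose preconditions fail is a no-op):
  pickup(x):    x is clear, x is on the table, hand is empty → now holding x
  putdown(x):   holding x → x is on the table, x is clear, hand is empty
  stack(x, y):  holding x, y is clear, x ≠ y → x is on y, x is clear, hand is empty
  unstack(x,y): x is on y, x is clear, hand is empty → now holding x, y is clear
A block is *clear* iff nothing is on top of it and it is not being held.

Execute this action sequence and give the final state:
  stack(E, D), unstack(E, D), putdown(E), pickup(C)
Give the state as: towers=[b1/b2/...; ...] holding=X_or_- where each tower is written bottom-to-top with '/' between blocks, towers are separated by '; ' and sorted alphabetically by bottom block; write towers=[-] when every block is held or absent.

towers=[B/A/D; E] holding=C

step 1 (stack(E, D)): towers=[B/A/D/E; C] holding=-
step 2 (unstack(E, D)): towers=[B/A/D; C] holding=E
step 3 (putdown(E)): towers=[B/A/D; C; E] holding=-
step 4 (pickup(C)): towers=[B/A/D; E] holding=C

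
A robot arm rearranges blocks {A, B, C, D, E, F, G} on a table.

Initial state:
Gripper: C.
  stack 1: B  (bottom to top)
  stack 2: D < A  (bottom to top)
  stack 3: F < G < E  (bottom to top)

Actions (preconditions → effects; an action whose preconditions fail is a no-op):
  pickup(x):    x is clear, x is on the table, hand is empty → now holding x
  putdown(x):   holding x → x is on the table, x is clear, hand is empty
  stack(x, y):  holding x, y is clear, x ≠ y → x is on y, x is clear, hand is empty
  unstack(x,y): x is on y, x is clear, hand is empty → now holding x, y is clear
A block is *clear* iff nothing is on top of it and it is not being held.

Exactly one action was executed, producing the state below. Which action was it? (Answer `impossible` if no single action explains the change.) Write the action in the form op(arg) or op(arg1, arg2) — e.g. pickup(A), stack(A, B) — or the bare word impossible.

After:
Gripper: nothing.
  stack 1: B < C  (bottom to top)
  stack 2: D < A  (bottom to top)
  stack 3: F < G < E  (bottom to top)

target: towers=[B/C; D/A; F/G/E] holding=-
        putdown(C) → towers=[B; C; D/A; F/G/E] holding=-
       stack(C, B) → towers=[B/C; D/A; F/G/E] holding=-  ← match
       stack(C, A) → towers=[B; D/A/C; F/G/E] holding=-
       stack(C, E) → towers=[B; D/A; F/G/E/C] holding=-

stack(C, B)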